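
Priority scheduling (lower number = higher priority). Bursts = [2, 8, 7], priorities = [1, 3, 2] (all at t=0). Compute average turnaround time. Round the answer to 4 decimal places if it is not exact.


Sort by priority (ascending = highest first):
Order: [(1, 2), (2, 7), (3, 8)]
Completion times:
  Priority 1, burst=2, C=2
  Priority 2, burst=7, C=9
  Priority 3, burst=8, C=17
Average turnaround = 28/3 = 9.3333

9.3333


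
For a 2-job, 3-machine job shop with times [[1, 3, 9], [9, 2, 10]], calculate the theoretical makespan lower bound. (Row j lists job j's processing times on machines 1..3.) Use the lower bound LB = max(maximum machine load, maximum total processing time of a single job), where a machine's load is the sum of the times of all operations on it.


Machine loads:
  Machine 1: 1 + 9 = 10
  Machine 2: 3 + 2 = 5
  Machine 3: 9 + 10 = 19
Max machine load = 19
Job totals:
  Job 1: 13
  Job 2: 21
Max job total = 21
Lower bound = max(19, 21) = 21

21


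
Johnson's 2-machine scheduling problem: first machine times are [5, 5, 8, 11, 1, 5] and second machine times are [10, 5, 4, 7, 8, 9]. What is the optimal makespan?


Apply Johnson's rule:
  Group 1 (a <= b): [(5, 1, 8), (1, 5, 10), (2, 5, 5), (6, 5, 9)]
  Group 2 (a > b): [(4, 11, 7), (3, 8, 4)]
Optimal job order: [5, 1, 2, 6, 4, 3]
Schedule:
  Job 5: M1 done at 1, M2 done at 9
  Job 1: M1 done at 6, M2 done at 19
  Job 2: M1 done at 11, M2 done at 24
  Job 6: M1 done at 16, M2 done at 33
  Job 4: M1 done at 27, M2 done at 40
  Job 3: M1 done at 35, M2 done at 44
Makespan = 44

44


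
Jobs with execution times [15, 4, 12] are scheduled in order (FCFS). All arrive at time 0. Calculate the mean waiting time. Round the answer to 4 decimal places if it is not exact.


FCFS order (as given): [15, 4, 12]
Waiting times:
  Job 1: wait = 0
  Job 2: wait = 15
  Job 3: wait = 19
Sum of waiting times = 34
Average waiting time = 34/3 = 11.3333

11.3333


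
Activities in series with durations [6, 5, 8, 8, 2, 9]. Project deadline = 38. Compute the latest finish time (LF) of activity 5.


LF(activity 5) = deadline - sum of successor durations
Successors: activities 6 through 6 with durations [9]
Sum of successor durations = 9
LF = 38 - 9 = 29

29


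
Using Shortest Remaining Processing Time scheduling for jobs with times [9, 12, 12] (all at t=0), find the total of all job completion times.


Since all jobs arrive at t=0, SRPT equals SPT ordering.
SPT order: [9, 12, 12]
Completion times:
  Job 1: p=9, C=9
  Job 2: p=12, C=21
  Job 3: p=12, C=33
Total completion time = 9 + 21 + 33 = 63

63


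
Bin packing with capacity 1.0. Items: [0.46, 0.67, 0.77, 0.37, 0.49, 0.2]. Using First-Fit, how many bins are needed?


Place items sequentially using First-Fit:
  Item 0.46 -> new Bin 1
  Item 0.67 -> new Bin 2
  Item 0.77 -> new Bin 3
  Item 0.37 -> Bin 1 (now 0.83)
  Item 0.49 -> new Bin 4
  Item 0.2 -> Bin 2 (now 0.87)
Total bins used = 4

4


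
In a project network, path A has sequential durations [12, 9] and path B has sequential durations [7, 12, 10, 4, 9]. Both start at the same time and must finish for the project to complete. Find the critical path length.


Path A total = 12 + 9 = 21
Path B total = 7 + 12 + 10 + 4 + 9 = 42
Critical path = longest path = max(21, 42) = 42

42


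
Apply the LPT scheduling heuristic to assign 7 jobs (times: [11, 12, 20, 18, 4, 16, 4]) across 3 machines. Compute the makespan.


Sort jobs in decreasing order (LPT): [20, 18, 16, 12, 11, 4, 4]
Assign each job to the least loaded machine:
  Machine 1: jobs [20, 4, 4], load = 28
  Machine 2: jobs [18, 11], load = 29
  Machine 3: jobs [16, 12], load = 28
Makespan = max load = 29

29


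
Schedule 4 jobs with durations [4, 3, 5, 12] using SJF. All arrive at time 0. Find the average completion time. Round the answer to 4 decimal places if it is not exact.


SJF order (ascending): [3, 4, 5, 12]
Completion times:
  Job 1: burst=3, C=3
  Job 2: burst=4, C=7
  Job 3: burst=5, C=12
  Job 4: burst=12, C=24
Average completion = 46/4 = 11.5

11.5


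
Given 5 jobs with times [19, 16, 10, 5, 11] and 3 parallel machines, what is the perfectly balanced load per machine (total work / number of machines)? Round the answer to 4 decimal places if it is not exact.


Total processing time = 19 + 16 + 10 + 5 + 11 = 61
Number of machines = 3
Ideal balanced load = 61 / 3 = 20.3333

20.3333


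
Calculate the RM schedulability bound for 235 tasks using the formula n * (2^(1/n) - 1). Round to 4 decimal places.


Compute 2^(1/235) = 1.0029539167
Subtract 1: 1.0029539167 - 1 = 0.0029539167
Multiply by n: 235 * 0.0029539167 = 0.6941704245
Round to 4 dp: 0.6942

0.6942


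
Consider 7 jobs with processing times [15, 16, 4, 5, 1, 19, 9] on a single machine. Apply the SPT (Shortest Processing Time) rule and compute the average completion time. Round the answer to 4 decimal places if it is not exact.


Sort jobs by processing time (SPT order): [1, 4, 5, 9, 15, 16, 19]
Compute completion times sequentially:
  Job 1: processing = 1, completes at 1
  Job 2: processing = 4, completes at 5
  Job 3: processing = 5, completes at 10
  Job 4: processing = 9, completes at 19
  Job 5: processing = 15, completes at 34
  Job 6: processing = 16, completes at 50
  Job 7: processing = 19, completes at 69
Sum of completion times = 188
Average completion time = 188/7 = 26.8571

26.8571


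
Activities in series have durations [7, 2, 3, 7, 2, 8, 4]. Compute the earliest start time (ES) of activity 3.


Activity 3 starts after activities 1 through 2 complete.
Predecessor durations: [7, 2]
ES = 7 + 2 = 9

9


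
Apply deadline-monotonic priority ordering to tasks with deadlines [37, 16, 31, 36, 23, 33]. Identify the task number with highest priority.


Sort tasks by relative deadline (ascending):
  Task 2: deadline = 16
  Task 5: deadline = 23
  Task 3: deadline = 31
  Task 6: deadline = 33
  Task 4: deadline = 36
  Task 1: deadline = 37
Priority order (highest first): [2, 5, 3, 6, 4, 1]
Highest priority task = 2

2


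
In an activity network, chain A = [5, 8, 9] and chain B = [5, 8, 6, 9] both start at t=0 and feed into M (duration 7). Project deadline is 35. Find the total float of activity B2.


Forward pass: ES(B2) = sum of predecessors on chain B = 5
EF = ES + duration = 5 + 8 = 13
Backward pass: LF(M) = deadline = 35; LS(M) = 35 - 7 = 28
LF(B2) = LS(M) - sum(successors on chain B) = 28 - 15 = 13
LS = LF - duration = 13 - 8 = 5
Total float = LS - ES = 5 - 5 = 0

0


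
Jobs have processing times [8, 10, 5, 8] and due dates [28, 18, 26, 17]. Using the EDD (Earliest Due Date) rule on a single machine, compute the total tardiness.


Sort by due date (EDD order): [(8, 17), (10, 18), (5, 26), (8, 28)]
Compute completion times and tardiness:
  Job 1: p=8, d=17, C=8, tardiness=max(0,8-17)=0
  Job 2: p=10, d=18, C=18, tardiness=max(0,18-18)=0
  Job 3: p=5, d=26, C=23, tardiness=max(0,23-26)=0
  Job 4: p=8, d=28, C=31, tardiness=max(0,31-28)=3
Total tardiness = 3

3


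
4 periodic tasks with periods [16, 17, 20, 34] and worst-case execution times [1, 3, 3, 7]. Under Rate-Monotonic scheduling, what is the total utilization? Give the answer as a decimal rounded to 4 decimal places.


Compute individual utilizations (exact fractions):
  Task 1: C/T = 1/16 (approx. 0.0625)
  Task 2: C/T = 3/17 (approx. 0.1765)
  Task 3: C/T = 3/20 (approx. 0.15)
  Task 4: C/T = 7/34 (approx. 0.2059)
Total utilization U = 1/16 + 3/17 + 3/20 + 7/34 = 809/1360
Rounded to 4 decimal places: U = 0.5949
RM (Liu & Layland) bound for 4 tasks = 0.756828; compare with U = 809/1360 (approx. 0.594853)
U <= bound, so schedulable by RM sufficient condition.

0.5949


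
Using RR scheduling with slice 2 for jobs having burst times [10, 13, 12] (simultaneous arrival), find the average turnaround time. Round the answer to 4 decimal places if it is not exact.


Time quantum = 2
Execution trace:
  J1 runs 2 units, time = 2
  J2 runs 2 units, time = 4
  J3 runs 2 units, time = 6
  J1 runs 2 units, time = 8
  J2 runs 2 units, time = 10
  J3 runs 2 units, time = 12
  J1 runs 2 units, time = 14
  J2 runs 2 units, time = 16
  J3 runs 2 units, time = 18
  J1 runs 2 units, time = 20
  J2 runs 2 units, time = 22
  J3 runs 2 units, time = 24
  J1 runs 2 units, time = 26
  J2 runs 2 units, time = 28
  J3 runs 2 units, time = 30
  J2 runs 2 units, time = 32
  J3 runs 2 units, time = 34
  J2 runs 1 units, time = 35
Finish times: [26, 35, 34]
Average turnaround = 95/3 = 31.6667

31.6667


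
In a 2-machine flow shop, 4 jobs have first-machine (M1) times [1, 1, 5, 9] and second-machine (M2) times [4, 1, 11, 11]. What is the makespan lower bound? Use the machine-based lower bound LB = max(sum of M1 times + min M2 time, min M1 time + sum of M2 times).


LB1 = sum(M1 times) + min(M2 times) = 16 + 1 = 17
LB2 = min(M1 times) + sum(M2 times) = 1 + 27 = 28
Lower bound = max(LB1, LB2) = max(17, 28) = 28

28


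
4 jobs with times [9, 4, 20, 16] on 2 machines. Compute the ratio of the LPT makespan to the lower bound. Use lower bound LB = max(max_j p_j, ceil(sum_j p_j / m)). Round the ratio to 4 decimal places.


LPT order: [20, 16, 9, 4]
Machine loads after assignment: [24, 25]
LPT makespan = 25
Lower bound = max(max_job, ceil(total/2)) = max(20, 25) = 25
Ratio = 25 / 25 = 1.0

1.0


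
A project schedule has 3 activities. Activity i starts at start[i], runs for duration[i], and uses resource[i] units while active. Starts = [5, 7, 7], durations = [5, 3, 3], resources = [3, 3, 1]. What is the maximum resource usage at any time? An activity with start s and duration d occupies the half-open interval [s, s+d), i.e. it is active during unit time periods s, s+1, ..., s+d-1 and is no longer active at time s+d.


Each activity i is active on [start_i, start_i + duration_i).
Compute total resource usage per time slot:
  t=0: active resources = [], total = 0
  t=1: active resources = [], total = 0
  t=2: active resources = [], total = 0
  t=3: active resources = [], total = 0
  t=4: active resources = [], total = 0
  t=5: active resources = [3], total = 3
  t=6: active resources = [3], total = 3
  t=7: active resources = [3, 3, 1], total = 7
  t=8: active resources = [3, 3, 1], total = 7
  t=9: active resources = [3, 3, 1], total = 7
Peak resource demand = 7

7


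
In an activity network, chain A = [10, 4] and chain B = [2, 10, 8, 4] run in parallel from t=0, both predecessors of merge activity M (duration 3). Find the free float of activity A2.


ES(A2) = sum of predecessors on chain A = 10
EF(A2) = ES + duration = 10 + 4 = 14
Successor of A2 is M. ES(M) = max(sum(A), sum(B)) = max(14, 24) = 24
Free float = ES(successor) - EF(current) = 24 - 14 = 10

10


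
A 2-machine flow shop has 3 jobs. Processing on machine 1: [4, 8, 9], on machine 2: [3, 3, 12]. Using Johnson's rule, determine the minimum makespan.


Apply Johnson's rule:
  Group 1 (a <= b): [(3, 9, 12)]
  Group 2 (a > b): [(1, 4, 3), (2, 8, 3)]
Optimal job order: [3, 1, 2]
Schedule:
  Job 3: M1 done at 9, M2 done at 21
  Job 1: M1 done at 13, M2 done at 24
  Job 2: M1 done at 21, M2 done at 27
Makespan = 27

27


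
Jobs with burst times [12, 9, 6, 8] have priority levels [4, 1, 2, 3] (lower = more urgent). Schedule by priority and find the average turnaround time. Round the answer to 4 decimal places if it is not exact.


Sort by priority (ascending = highest first):
Order: [(1, 9), (2, 6), (3, 8), (4, 12)]
Completion times:
  Priority 1, burst=9, C=9
  Priority 2, burst=6, C=15
  Priority 3, burst=8, C=23
  Priority 4, burst=12, C=35
Average turnaround = 82/4 = 20.5

20.5


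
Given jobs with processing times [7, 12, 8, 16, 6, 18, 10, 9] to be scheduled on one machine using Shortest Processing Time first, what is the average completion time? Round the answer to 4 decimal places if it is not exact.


Sort jobs by processing time (SPT order): [6, 7, 8, 9, 10, 12, 16, 18]
Compute completion times sequentially:
  Job 1: processing = 6, completes at 6
  Job 2: processing = 7, completes at 13
  Job 3: processing = 8, completes at 21
  Job 4: processing = 9, completes at 30
  Job 5: processing = 10, completes at 40
  Job 6: processing = 12, completes at 52
  Job 7: processing = 16, completes at 68
  Job 8: processing = 18, completes at 86
Sum of completion times = 316
Average completion time = 316/8 = 39.5

39.5


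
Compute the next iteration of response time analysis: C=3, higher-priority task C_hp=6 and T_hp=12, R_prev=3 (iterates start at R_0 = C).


R_next = C + ceil(R_prev / T_hp) * C_hp
ceil(3 / 12) = ceil(0.25) = 1
Interference = 1 * 6 = 6
R_next = 3 + 6 = 9

9


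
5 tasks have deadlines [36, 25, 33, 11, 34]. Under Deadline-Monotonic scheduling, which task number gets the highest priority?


Sort tasks by relative deadline (ascending):
  Task 4: deadline = 11
  Task 2: deadline = 25
  Task 3: deadline = 33
  Task 5: deadline = 34
  Task 1: deadline = 36
Priority order (highest first): [4, 2, 3, 5, 1]
Highest priority task = 4

4


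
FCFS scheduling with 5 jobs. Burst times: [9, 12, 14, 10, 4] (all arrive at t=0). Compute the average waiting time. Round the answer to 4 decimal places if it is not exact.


FCFS order (as given): [9, 12, 14, 10, 4]
Waiting times:
  Job 1: wait = 0
  Job 2: wait = 9
  Job 3: wait = 21
  Job 4: wait = 35
  Job 5: wait = 45
Sum of waiting times = 110
Average waiting time = 110/5 = 22.0

22.0


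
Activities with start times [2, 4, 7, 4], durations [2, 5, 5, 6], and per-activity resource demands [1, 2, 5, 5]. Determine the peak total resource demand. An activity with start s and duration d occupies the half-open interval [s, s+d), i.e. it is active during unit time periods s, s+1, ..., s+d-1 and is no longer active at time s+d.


Each activity i is active on [start_i, start_i + duration_i).
Compute total resource usage per time slot:
  t=0: active resources = [], total = 0
  t=1: active resources = [], total = 0
  t=2: active resources = [1], total = 1
  t=3: active resources = [1], total = 1
  t=4: active resources = [2, 5], total = 7
  t=5: active resources = [2, 5], total = 7
  t=6: active resources = [2, 5], total = 7
  t=7: active resources = [2, 5, 5], total = 12
  t=8: active resources = [2, 5, 5], total = 12
  t=9: active resources = [5, 5], total = 10
  t=10: active resources = [5], total = 5
  t=11: active resources = [5], total = 5
Peak resource demand = 12

12


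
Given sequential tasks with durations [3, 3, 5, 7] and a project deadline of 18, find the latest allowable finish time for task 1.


LF(activity 1) = deadline - sum of successor durations
Successors: activities 2 through 4 with durations [3, 5, 7]
Sum of successor durations = 15
LF = 18 - 15 = 3

3


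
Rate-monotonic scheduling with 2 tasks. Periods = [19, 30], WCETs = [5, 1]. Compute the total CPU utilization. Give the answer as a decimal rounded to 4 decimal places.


Compute individual utilizations (exact fractions):
  Task 1: C/T = 5/19 (approx. 0.2632)
  Task 2: C/T = 1/30 (approx. 0.0333)
Total utilization U = 5/19 + 1/30 = 169/570
Rounded to 4 decimal places: U = 0.2965
RM (Liu & Layland) bound for 2 tasks = 0.828427; compare with U = 169/570 (approx. 0.296491)
U <= bound, so schedulable by RM sufficient condition.

0.2965


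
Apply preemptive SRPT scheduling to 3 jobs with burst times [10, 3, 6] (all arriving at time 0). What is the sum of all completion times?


Since all jobs arrive at t=0, SRPT equals SPT ordering.
SPT order: [3, 6, 10]
Completion times:
  Job 1: p=3, C=3
  Job 2: p=6, C=9
  Job 3: p=10, C=19
Total completion time = 3 + 9 + 19 = 31

31


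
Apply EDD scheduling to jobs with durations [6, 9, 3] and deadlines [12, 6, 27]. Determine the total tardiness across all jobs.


Sort by due date (EDD order): [(9, 6), (6, 12), (3, 27)]
Compute completion times and tardiness:
  Job 1: p=9, d=6, C=9, tardiness=max(0,9-6)=3
  Job 2: p=6, d=12, C=15, tardiness=max(0,15-12)=3
  Job 3: p=3, d=27, C=18, tardiness=max(0,18-27)=0
Total tardiness = 6

6


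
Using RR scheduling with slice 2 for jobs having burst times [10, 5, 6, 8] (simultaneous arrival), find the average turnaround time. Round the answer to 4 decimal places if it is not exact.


Time quantum = 2
Execution trace:
  J1 runs 2 units, time = 2
  J2 runs 2 units, time = 4
  J3 runs 2 units, time = 6
  J4 runs 2 units, time = 8
  J1 runs 2 units, time = 10
  J2 runs 2 units, time = 12
  J3 runs 2 units, time = 14
  J4 runs 2 units, time = 16
  J1 runs 2 units, time = 18
  J2 runs 1 units, time = 19
  J3 runs 2 units, time = 21
  J4 runs 2 units, time = 23
  J1 runs 2 units, time = 25
  J4 runs 2 units, time = 27
  J1 runs 2 units, time = 29
Finish times: [29, 19, 21, 27]
Average turnaround = 96/4 = 24.0

24.0


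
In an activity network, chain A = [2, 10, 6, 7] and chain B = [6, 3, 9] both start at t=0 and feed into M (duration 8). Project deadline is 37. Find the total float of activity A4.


Forward pass: ES(A4) = sum of predecessors on chain A = 18
EF = ES + duration = 18 + 7 = 25
Backward pass: LF(M) = deadline = 37; LS(M) = 37 - 8 = 29
LF(A4) = LS(M) - sum(successors on chain A) = 29 - 0 = 29
LS = LF - duration = 29 - 7 = 22
Total float = LS - ES = 22 - 18 = 4

4


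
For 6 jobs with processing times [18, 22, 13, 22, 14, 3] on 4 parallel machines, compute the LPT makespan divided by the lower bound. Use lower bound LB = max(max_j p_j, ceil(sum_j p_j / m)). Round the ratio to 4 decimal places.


LPT order: [22, 22, 18, 14, 13, 3]
Machine loads after assignment: [22, 22, 21, 27]
LPT makespan = 27
Lower bound = max(max_job, ceil(total/4)) = max(22, 23) = 23
Ratio = 27 / 23 = 1.1739

1.1739


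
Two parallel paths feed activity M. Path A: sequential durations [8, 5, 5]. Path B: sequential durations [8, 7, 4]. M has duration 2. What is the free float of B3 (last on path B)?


ES(B3) = sum of predecessors on chain B = 15
EF(B3) = ES + duration = 15 + 4 = 19
Successor of B3 is M. ES(M) = max(sum(A), sum(B)) = max(18, 19) = 19
Free float = ES(successor) - EF(current) = 19 - 19 = 0

0


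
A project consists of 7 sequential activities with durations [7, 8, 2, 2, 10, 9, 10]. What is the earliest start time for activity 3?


Activity 3 starts after activities 1 through 2 complete.
Predecessor durations: [7, 8]
ES = 7 + 8 = 15

15


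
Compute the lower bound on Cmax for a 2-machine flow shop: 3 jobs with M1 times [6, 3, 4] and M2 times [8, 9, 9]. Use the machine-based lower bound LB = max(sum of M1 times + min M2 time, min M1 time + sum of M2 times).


LB1 = sum(M1 times) + min(M2 times) = 13 + 8 = 21
LB2 = min(M1 times) + sum(M2 times) = 3 + 26 = 29
Lower bound = max(LB1, LB2) = max(21, 29) = 29

29


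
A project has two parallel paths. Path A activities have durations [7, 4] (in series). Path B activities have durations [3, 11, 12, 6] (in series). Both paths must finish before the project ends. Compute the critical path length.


Path A total = 7 + 4 = 11
Path B total = 3 + 11 + 12 + 6 = 32
Critical path = longest path = max(11, 32) = 32

32


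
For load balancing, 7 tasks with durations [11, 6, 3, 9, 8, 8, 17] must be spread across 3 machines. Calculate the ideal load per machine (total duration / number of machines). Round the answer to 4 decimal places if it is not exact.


Total processing time = 11 + 6 + 3 + 9 + 8 + 8 + 17 = 62
Number of machines = 3
Ideal balanced load = 62 / 3 = 20.6667

20.6667


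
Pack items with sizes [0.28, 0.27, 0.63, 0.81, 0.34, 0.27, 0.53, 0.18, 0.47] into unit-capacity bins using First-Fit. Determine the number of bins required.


Place items sequentially using First-Fit:
  Item 0.28 -> new Bin 1
  Item 0.27 -> Bin 1 (now 0.55)
  Item 0.63 -> new Bin 2
  Item 0.81 -> new Bin 3
  Item 0.34 -> Bin 1 (now 0.89)
  Item 0.27 -> Bin 2 (now 0.9)
  Item 0.53 -> new Bin 4
  Item 0.18 -> Bin 3 (now 0.99)
  Item 0.47 -> Bin 4 (now 1.0)
Total bins used = 4

4


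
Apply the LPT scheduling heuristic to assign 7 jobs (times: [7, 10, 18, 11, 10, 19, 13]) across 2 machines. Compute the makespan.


Sort jobs in decreasing order (LPT): [19, 18, 13, 11, 10, 10, 7]
Assign each job to the least loaded machine:
  Machine 1: jobs [19, 11, 10, 7], load = 47
  Machine 2: jobs [18, 13, 10], load = 41
Makespan = max load = 47

47


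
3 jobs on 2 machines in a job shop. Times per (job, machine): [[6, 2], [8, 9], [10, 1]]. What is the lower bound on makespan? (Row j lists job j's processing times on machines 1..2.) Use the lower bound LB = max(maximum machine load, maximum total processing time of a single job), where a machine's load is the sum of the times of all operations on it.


Machine loads:
  Machine 1: 6 + 8 + 10 = 24
  Machine 2: 2 + 9 + 1 = 12
Max machine load = 24
Job totals:
  Job 1: 8
  Job 2: 17
  Job 3: 11
Max job total = 17
Lower bound = max(24, 17) = 24

24


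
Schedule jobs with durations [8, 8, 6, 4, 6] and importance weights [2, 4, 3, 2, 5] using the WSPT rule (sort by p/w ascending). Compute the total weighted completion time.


Compute p/w ratios and sort ascending (WSPT): [(6, 5), (8, 4), (6, 3), (4, 2), (8, 2)]
Compute weighted completion times:
  Job (p=6,w=5): C=6, w*C=5*6=30
  Job (p=8,w=4): C=14, w*C=4*14=56
  Job (p=6,w=3): C=20, w*C=3*20=60
  Job (p=4,w=2): C=24, w*C=2*24=48
  Job (p=8,w=2): C=32, w*C=2*32=64
Total weighted completion time = 258

258


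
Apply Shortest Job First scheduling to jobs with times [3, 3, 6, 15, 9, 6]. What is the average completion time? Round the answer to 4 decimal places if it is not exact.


SJF order (ascending): [3, 3, 6, 6, 9, 15]
Completion times:
  Job 1: burst=3, C=3
  Job 2: burst=3, C=6
  Job 3: burst=6, C=12
  Job 4: burst=6, C=18
  Job 5: burst=9, C=27
  Job 6: burst=15, C=42
Average completion = 108/6 = 18.0

18.0


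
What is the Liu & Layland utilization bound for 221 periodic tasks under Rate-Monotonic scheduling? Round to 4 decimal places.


Compute 2^(1/221) = 1.0031413363
Subtract 1: 1.0031413363 - 1 = 0.0031413363
Multiply by n: 221 * 0.0031413363 = 0.6942353223
Round to 4 dp: 0.6942

0.6942


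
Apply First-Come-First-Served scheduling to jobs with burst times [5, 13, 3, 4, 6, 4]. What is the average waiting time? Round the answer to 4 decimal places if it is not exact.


FCFS order (as given): [5, 13, 3, 4, 6, 4]
Waiting times:
  Job 1: wait = 0
  Job 2: wait = 5
  Job 3: wait = 18
  Job 4: wait = 21
  Job 5: wait = 25
  Job 6: wait = 31
Sum of waiting times = 100
Average waiting time = 100/6 = 16.6667

16.6667


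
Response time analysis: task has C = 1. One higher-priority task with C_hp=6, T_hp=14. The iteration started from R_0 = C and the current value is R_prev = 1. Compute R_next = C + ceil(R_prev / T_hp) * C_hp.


R_next = C + ceil(R_prev / T_hp) * C_hp
ceil(1 / 14) = ceil(0.0714) = 1
Interference = 1 * 6 = 6
R_next = 1 + 6 = 7

7


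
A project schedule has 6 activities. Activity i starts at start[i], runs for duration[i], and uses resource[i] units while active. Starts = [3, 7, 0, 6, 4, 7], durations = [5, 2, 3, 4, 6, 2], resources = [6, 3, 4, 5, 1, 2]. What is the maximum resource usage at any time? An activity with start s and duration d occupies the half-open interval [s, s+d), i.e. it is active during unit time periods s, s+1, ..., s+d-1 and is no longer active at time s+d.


Each activity i is active on [start_i, start_i + duration_i).
Compute total resource usage per time slot:
  t=0: active resources = [4], total = 4
  t=1: active resources = [4], total = 4
  t=2: active resources = [4], total = 4
  t=3: active resources = [6], total = 6
  t=4: active resources = [6, 1], total = 7
  t=5: active resources = [6, 1], total = 7
  t=6: active resources = [6, 5, 1], total = 12
  t=7: active resources = [6, 3, 5, 1, 2], total = 17
  t=8: active resources = [3, 5, 1, 2], total = 11
  t=9: active resources = [5, 1], total = 6
Peak resource demand = 17

17


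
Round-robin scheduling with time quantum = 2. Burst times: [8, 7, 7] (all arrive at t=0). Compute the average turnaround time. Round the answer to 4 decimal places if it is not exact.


Time quantum = 2
Execution trace:
  J1 runs 2 units, time = 2
  J2 runs 2 units, time = 4
  J3 runs 2 units, time = 6
  J1 runs 2 units, time = 8
  J2 runs 2 units, time = 10
  J3 runs 2 units, time = 12
  J1 runs 2 units, time = 14
  J2 runs 2 units, time = 16
  J3 runs 2 units, time = 18
  J1 runs 2 units, time = 20
  J2 runs 1 units, time = 21
  J3 runs 1 units, time = 22
Finish times: [20, 21, 22]
Average turnaround = 63/3 = 21.0

21.0


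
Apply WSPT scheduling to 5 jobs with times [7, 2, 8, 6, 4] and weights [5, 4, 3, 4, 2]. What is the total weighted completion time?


Compute p/w ratios and sort ascending (WSPT): [(2, 4), (7, 5), (6, 4), (4, 2), (8, 3)]
Compute weighted completion times:
  Job (p=2,w=4): C=2, w*C=4*2=8
  Job (p=7,w=5): C=9, w*C=5*9=45
  Job (p=6,w=4): C=15, w*C=4*15=60
  Job (p=4,w=2): C=19, w*C=2*19=38
  Job (p=8,w=3): C=27, w*C=3*27=81
Total weighted completion time = 232

232


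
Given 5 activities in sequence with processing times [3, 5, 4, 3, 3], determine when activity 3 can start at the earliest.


Activity 3 starts after activities 1 through 2 complete.
Predecessor durations: [3, 5]
ES = 3 + 5 = 8

8


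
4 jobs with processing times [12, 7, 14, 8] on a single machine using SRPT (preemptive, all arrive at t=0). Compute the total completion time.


Since all jobs arrive at t=0, SRPT equals SPT ordering.
SPT order: [7, 8, 12, 14]
Completion times:
  Job 1: p=7, C=7
  Job 2: p=8, C=15
  Job 3: p=12, C=27
  Job 4: p=14, C=41
Total completion time = 7 + 15 + 27 + 41 = 90

90


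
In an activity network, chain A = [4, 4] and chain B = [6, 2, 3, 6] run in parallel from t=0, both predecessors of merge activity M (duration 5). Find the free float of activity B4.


ES(B4) = sum of predecessors on chain B = 11
EF(B4) = ES + duration = 11 + 6 = 17
Successor of B4 is M. ES(M) = max(sum(A), sum(B)) = max(8, 17) = 17
Free float = ES(successor) - EF(current) = 17 - 17 = 0

0


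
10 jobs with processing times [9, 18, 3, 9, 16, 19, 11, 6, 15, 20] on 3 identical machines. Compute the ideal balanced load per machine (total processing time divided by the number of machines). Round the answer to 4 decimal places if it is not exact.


Total processing time = 9 + 18 + 3 + 9 + 16 + 19 + 11 + 6 + 15 + 20 = 126
Number of machines = 3
Ideal balanced load = 126 / 3 = 42.0

42.0


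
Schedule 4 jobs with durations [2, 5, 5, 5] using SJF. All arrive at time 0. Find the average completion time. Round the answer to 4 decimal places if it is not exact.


SJF order (ascending): [2, 5, 5, 5]
Completion times:
  Job 1: burst=2, C=2
  Job 2: burst=5, C=7
  Job 3: burst=5, C=12
  Job 4: burst=5, C=17
Average completion = 38/4 = 9.5

9.5


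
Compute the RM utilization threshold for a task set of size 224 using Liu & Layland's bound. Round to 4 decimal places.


Compute 2^(1/224) = 1.0030991997
Subtract 1: 1.0030991997 - 1 = 0.0030991997
Multiply by n: 224 * 0.0030991997 = 0.6942207328
Round to 4 dp: 0.6942

0.6942


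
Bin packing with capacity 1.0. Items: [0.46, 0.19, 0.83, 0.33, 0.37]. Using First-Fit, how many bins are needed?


Place items sequentially using First-Fit:
  Item 0.46 -> new Bin 1
  Item 0.19 -> Bin 1 (now 0.65)
  Item 0.83 -> new Bin 2
  Item 0.33 -> Bin 1 (now 0.98)
  Item 0.37 -> new Bin 3
Total bins used = 3

3


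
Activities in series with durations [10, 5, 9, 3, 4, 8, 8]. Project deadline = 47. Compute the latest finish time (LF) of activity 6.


LF(activity 6) = deadline - sum of successor durations
Successors: activities 7 through 7 with durations [8]
Sum of successor durations = 8
LF = 47 - 8 = 39

39


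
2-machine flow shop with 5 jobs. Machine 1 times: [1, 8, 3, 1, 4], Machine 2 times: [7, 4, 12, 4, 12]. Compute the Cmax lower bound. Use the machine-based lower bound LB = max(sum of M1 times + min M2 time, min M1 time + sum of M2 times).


LB1 = sum(M1 times) + min(M2 times) = 17 + 4 = 21
LB2 = min(M1 times) + sum(M2 times) = 1 + 39 = 40
Lower bound = max(LB1, LB2) = max(21, 40) = 40

40


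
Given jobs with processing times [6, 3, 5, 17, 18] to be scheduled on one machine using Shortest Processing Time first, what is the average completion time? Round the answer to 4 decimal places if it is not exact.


Sort jobs by processing time (SPT order): [3, 5, 6, 17, 18]
Compute completion times sequentially:
  Job 1: processing = 3, completes at 3
  Job 2: processing = 5, completes at 8
  Job 3: processing = 6, completes at 14
  Job 4: processing = 17, completes at 31
  Job 5: processing = 18, completes at 49
Sum of completion times = 105
Average completion time = 105/5 = 21.0

21.0


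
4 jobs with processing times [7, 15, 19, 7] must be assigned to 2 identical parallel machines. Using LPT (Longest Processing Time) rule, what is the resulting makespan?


Sort jobs in decreasing order (LPT): [19, 15, 7, 7]
Assign each job to the least loaded machine:
  Machine 1: jobs [19, 7], load = 26
  Machine 2: jobs [15, 7], load = 22
Makespan = max load = 26

26


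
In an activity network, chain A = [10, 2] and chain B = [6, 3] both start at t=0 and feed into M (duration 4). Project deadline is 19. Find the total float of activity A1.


Forward pass: ES(A1) = sum of predecessors on chain A = 0
EF = ES + duration = 0 + 10 = 10
Backward pass: LF(M) = deadline = 19; LS(M) = 19 - 4 = 15
LF(A1) = LS(M) - sum(successors on chain A) = 15 - 2 = 13
LS = LF - duration = 13 - 10 = 3
Total float = LS - ES = 3 - 0 = 3

3


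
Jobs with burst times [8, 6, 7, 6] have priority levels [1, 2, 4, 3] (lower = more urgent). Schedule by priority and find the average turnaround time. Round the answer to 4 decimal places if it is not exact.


Sort by priority (ascending = highest first):
Order: [(1, 8), (2, 6), (3, 6), (4, 7)]
Completion times:
  Priority 1, burst=8, C=8
  Priority 2, burst=6, C=14
  Priority 3, burst=6, C=20
  Priority 4, burst=7, C=27
Average turnaround = 69/4 = 17.25

17.25


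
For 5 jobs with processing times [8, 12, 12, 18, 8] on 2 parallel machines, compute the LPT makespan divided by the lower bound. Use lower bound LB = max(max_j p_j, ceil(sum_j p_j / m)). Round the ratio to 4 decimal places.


LPT order: [18, 12, 12, 8, 8]
Machine loads after assignment: [26, 32]
LPT makespan = 32
Lower bound = max(max_job, ceil(total/2)) = max(18, 29) = 29
Ratio = 32 / 29 = 1.1034

1.1034


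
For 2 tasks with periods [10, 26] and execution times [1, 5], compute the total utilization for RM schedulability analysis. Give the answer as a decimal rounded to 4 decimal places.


Compute individual utilizations (exact fractions):
  Task 1: C/T = 1/10 (approx. 0.1)
  Task 2: C/T = 5/26 (approx. 0.1923)
Total utilization U = 1/10 + 5/26 = 19/65
Rounded to 4 decimal places: U = 0.2923
RM (Liu & Layland) bound for 2 tasks = 0.828427; compare with U = 19/65 (approx. 0.292308)
U <= bound, so schedulable by RM sufficient condition.

0.2923


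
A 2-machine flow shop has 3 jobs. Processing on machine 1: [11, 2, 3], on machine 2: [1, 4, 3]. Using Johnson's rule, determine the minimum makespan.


Apply Johnson's rule:
  Group 1 (a <= b): [(2, 2, 4), (3, 3, 3)]
  Group 2 (a > b): [(1, 11, 1)]
Optimal job order: [2, 3, 1]
Schedule:
  Job 2: M1 done at 2, M2 done at 6
  Job 3: M1 done at 5, M2 done at 9
  Job 1: M1 done at 16, M2 done at 17
Makespan = 17

17


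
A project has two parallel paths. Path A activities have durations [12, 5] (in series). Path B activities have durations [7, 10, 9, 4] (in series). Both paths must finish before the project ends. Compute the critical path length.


Path A total = 12 + 5 = 17
Path B total = 7 + 10 + 9 + 4 = 30
Critical path = longest path = max(17, 30) = 30

30


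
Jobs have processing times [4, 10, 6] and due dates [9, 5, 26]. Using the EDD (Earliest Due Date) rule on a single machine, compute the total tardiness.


Sort by due date (EDD order): [(10, 5), (4, 9), (6, 26)]
Compute completion times and tardiness:
  Job 1: p=10, d=5, C=10, tardiness=max(0,10-5)=5
  Job 2: p=4, d=9, C=14, tardiness=max(0,14-9)=5
  Job 3: p=6, d=26, C=20, tardiness=max(0,20-26)=0
Total tardiness = 10

10


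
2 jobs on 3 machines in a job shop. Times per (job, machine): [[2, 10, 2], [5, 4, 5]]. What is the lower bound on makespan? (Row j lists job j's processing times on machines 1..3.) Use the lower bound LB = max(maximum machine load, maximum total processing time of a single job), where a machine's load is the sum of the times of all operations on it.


Machine loads:
  Machine 1: 2 + 5 = 7
  Machine 2: 10 + 4 = 14
  Machine 3: 2 + 5 = 7
Max machine load = 14
Job totals:
  Job 1: 14
  Job 2: 14
Max job total = 14
Lower bound = max(14, 14) = 14

14


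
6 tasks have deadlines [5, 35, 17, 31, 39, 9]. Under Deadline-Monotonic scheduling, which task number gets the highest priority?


Sort tasks by relative deadline (ascending):
  Task 1: deadline = 5
  Task 6: deadline = 9
  Task 3: deadline = 17
  Task 4: deadline = 31
  Task 2: deadline = 35
  Task 5: deadline = 39
Priority order (highest first): [1, 6, 3, 4, 2, 5]
Highest priority task = 1

1


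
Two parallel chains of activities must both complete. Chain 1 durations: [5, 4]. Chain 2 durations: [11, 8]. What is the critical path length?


Path A total = 5 + 4 = 9
Path B total = 11 + 8 = 19
Critical path = longest path = max(9, 19) = 19

19


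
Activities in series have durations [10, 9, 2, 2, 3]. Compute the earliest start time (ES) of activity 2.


Activity 2 starts after activities 1 through 1 complete.
Predecessor durations: [10]
ES = 10 = 10

10


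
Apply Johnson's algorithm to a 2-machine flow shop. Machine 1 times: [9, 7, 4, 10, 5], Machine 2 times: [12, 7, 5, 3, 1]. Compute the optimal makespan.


Apply Johnson's rule:
  Group 1 (a <= b): [(3, 4, 5), (2, 7, 7), (1, 9, 12)]
  Group 2 (a > b): [(4, 10, 3), (5, 5, 1)]
Optimal job order: [3, 2, 1, 4, 5]
Schedule:
  Job 3: M1 done at 4, M2 done at 9
  Job 2: M1 done at 11, M2 done at 18
  Job 1: M1 done at 20, M2 done at 32
  Job 4: M1 done at 30, M2 done at 35
  Job 5: M1 done at 35, M2 done at 36
Makespan = 36

36


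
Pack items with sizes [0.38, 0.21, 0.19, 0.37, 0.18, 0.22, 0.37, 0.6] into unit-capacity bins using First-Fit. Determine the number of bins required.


Place items sequentially using First-Fit:
  Item 0.38 -> new Bin 1
  Item 0.21 -> Bin 1 (now 0.59)
  Item 0.19 -> Bin 1 (now 0.78)
  Item 0.37 -> new Bin 2
  Item 0.18 -> Bin 1 (now 0.96)
  Item 0.22 -> Bin 2 (now 0.59)
  Item 0.37 -> Bin 2 (now 0.96)
  Item 0.6 -> new Bin 3
Total bins used = 3

3


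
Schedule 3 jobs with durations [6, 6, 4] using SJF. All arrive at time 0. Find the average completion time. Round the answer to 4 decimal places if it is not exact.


SJF order (ascending): [4, 6, 6]
Completion times:
  Job 1: burst=4, C=4
  Job 2: burst=6, C=10
  Job 3: burst=6, C=16
Average completion = 30/3 = 10.0

10.0


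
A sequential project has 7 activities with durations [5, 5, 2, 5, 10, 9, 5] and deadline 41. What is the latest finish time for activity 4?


LF(activity 4) = deadline - sum of successor durations
Successors: activities 5 through 7 with durations [10, 9, 5]
Sum of successor durations = 24
LF = 41 - 24 = 17

17


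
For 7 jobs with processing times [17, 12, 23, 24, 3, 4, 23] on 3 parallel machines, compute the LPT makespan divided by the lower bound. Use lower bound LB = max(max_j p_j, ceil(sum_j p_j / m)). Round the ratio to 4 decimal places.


LPT order: [24, 23, 23, 17, 12, 4, 3]
Machine loads after assignment: [31, 40, 35]
LPT makespan = 40
Lower bound = max(max_job, ceil(total/3)) = max(24, 36) = 36
Ratio = 40 / 36 = 1.1111

1.1111


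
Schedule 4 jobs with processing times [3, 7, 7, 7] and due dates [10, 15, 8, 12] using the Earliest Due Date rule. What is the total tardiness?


Sort by due date (EDD order): [(7, 8), (3, 10), (7, 12), (7, 15)]
Compute completion times and tardiness:
  Job 1: p=7, d=8, C=7, tardiness=max(0,7-8)=0
  Job 2: p=3, d=10, C=10, tardiness=max(0,10-10)=0
  Job 3: p=7, d=12, C=17, tardiness=max(0,17-12)=5
  Job 4: p=7, d=15, C=24, tardiness=max(0,24-15)=9
Total tardiness = 14

14


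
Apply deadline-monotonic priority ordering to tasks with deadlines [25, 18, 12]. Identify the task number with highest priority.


Sort tasks by relative deadline (ascending):
  Task 3: deadline = 12
  Task 2: deadline = 18
  Task 1: deadline = 25
Priority order (highest first): [3, 2, 1]
Highest priority task = 3

3


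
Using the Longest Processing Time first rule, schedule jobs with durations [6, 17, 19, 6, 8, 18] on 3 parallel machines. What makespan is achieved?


Sort jobs in decreasing order (LPT): [19, 18, 17, 8, 6, 6]
Assign each job to the least loaded machine:
  Machine 1: jobs [19, 6], load = 25
  Machine 2: jobs [18, 6], load = 24
  Machine 3: jobs [17, 8], load = 25
Makespan = max load = 25

25


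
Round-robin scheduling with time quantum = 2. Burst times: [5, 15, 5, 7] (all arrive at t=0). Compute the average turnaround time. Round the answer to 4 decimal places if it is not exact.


Time quantum = 2
Execution trace:
  J1 runs 2 units, time = 2
  J2 runs 2 units, time = 4
  J3 runs 2 units, time = 6
  J4 runs 2 units, time = 8
  J1 runs 2 units, time = 10
  J2 runs 2 units, time = 12
  J3 runs 2 units, time = 14
  J4 runs 2 units, time = 16
  J1 runs 1 units, time = 17
  J2 runs 2 units, time = 19
  J3 runs 1 units, time = 20
  J4 runs 2 units, time = 22
  J2 runs 2 units, time = 24
  J4 runs 1 units, time = 25
  J2 runs 2 units, time = 27
  J2 runs 2 units, time = 29
  J2 runs 2 units, time = 31
  J2 runs 1 units, time = 32
Finish times: [17, 32, 20, 25]
Average turnaround = 94/4 = 23.5

23.5


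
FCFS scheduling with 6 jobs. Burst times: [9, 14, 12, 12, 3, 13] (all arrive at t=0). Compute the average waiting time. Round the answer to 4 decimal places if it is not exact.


FCFS order (as given): [9, 14, 12, 12, 3, 13]
Waiting times:
  Job 1: wait = 0
  Job 2: wait = 9
  Job 3: wait = 23
  Job 4: wait = 35
  Job 5: wait = 47
  Job 6: wait = 50
Sum of waiting times = 164
Average waiting time = 164/6 = 27.3333

27.3333


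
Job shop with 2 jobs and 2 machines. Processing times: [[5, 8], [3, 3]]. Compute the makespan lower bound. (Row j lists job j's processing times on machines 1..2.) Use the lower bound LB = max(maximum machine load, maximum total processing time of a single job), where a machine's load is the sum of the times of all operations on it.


Machine loads:
  Machine 1: 5 + 3 = 8
  Machine 2: 8 + 3 = 11
Max machine load = 11
Job totals:
  Job 1: 13
  Job 2: 6
Max job total = 13
Lower bound = max(11, 13) = 13

13


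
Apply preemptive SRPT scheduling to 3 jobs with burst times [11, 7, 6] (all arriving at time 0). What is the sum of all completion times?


Since all jobs arrive at t=0, SRPT equals SPT ordering.
SPT order: [6, 7, 11]
Completion times:
  Job 1: p=6, C=6
  Job 2: p=7, C=13
  Job 3: p=11, C=24
Total completion time = 6 + 13 + 24 = 43

43


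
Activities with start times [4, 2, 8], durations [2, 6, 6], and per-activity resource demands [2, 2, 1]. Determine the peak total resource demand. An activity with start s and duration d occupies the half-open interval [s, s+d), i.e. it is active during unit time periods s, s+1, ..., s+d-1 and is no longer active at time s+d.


Each activity i is active on [start_i, start_i + duration_i).
Compute total resource usage per time slot:
  t=0: active resources = [], total = 0
  t=1: active resources = [], total = 0
  t=2: active resources = [2], total = 2
  t=3: active resources = [2], total = 2
  t=4: active resources = [2, 2], total = 4
  t=5: active resources = [2, 2], total = 4
  t=6: active resources = [2], total = 2
  t=7: active resources = [2], total = 2
  t=8: active resources = [1], total = 1
  t=9: active resources = [1], total = 1
  t=10: active resources = [1], total = 1
  t=11: active resources = [1], total = 1
  t=12: active resources = [1], total = 1
  t=13: active resources = [1], total = 1
Peak resource demand = 4

4
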